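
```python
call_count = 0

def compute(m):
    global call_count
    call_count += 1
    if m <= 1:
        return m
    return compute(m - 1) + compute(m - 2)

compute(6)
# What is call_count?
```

Calls(m) = 1 + Calls(m-1) + Calls(m-2); Calls(0)=Calls(1)=1. For m=6 this gives 25.

Answer: 25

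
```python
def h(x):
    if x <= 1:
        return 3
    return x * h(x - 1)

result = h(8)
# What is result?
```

h(8) = 8 * 7 * 6 * 5 * 4 * 3 * 2 * 3 = 120960

Answer: 120960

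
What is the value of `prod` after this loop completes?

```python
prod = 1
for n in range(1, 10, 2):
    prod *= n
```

Product of 1, 3, 5, ... up to 9
`prod` takes the values: 1 → 3 → 15 → 105 → 945

Answer: 945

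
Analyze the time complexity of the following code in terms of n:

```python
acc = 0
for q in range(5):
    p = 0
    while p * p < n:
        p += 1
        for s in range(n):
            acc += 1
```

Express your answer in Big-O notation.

Each loop level contributes: 1 × √n × n. Multiplying the contributions gives O(n√n).

Answer: O(n√n)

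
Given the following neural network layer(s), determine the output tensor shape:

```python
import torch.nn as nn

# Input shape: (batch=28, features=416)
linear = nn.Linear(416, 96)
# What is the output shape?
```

Input: (28, 416) -> Output: (28, 96)

Answer: (28, 96)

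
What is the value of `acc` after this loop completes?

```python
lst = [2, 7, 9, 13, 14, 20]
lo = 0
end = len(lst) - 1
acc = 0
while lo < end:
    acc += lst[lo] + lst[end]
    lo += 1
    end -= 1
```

Sum of pairs from ends
`acc` takes the values: 0 → 22 → 43 → 65

Answer: 65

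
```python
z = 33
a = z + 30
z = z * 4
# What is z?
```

Trace:
`z = 33` → z = 33
`a = z + 30` → a = 63
`z = z * 4` → z = 132
So z = 132

Answer: 132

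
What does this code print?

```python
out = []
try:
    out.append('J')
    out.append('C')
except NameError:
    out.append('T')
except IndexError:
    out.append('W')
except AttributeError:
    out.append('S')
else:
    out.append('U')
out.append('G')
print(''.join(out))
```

Execution trace: 'J' (try body) → 'C' (try body, no exception) → 'U' (else) → 'G' (after the try/except). Output: JCUG

Answer: JCUG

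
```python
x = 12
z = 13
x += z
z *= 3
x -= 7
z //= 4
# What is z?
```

Trace:
`x = 12` → x = 12
`z = 13` → z = 13
`x += z` → x = 25
`z *= 3` → z = 39
`x -= 7` → x = 18
`z //= 4` → z = 9
So z = 9

Answer: 9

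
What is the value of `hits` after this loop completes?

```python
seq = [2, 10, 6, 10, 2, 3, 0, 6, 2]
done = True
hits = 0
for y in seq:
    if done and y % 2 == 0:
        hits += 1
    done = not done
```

Count even values at even positions
`hits` takes the values: 0 → 1 → 2 → 3 → 4 → 5

Answer: 5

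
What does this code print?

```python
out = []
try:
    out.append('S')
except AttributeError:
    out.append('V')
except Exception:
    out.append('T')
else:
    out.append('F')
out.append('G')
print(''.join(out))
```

Execution trace: 'S' (try body, no exception) → 'F' (else) → 'G' (after the try/except). Output: SFG

Answer: SFG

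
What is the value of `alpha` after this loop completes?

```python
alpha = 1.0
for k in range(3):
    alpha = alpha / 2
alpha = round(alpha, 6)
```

Halving LR 3 times: 1 / 2^3
`alpha` takes the values: 1.0 → 0.5 → 0.25 → 0.125

Answer: 0.125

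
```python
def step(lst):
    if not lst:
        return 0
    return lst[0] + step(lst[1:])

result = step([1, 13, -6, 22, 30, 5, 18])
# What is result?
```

1 + 13 + (-6) + 22 + 30 + 5 + 18 + 0 = 83

Answer: 83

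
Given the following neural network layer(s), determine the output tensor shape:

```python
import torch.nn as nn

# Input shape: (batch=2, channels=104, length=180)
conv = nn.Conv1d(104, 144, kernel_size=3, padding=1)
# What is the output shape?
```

Input: (2, 104, 180) -> Output: (2, 144, 180)

Answer: (2, 144, 180)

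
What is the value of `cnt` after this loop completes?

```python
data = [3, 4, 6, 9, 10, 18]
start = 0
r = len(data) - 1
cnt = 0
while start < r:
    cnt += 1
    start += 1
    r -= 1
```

Iterations until pointers meet (list length 6)
`cnt` takes the values: 0 → 1 → 2 → 3

Answer: 3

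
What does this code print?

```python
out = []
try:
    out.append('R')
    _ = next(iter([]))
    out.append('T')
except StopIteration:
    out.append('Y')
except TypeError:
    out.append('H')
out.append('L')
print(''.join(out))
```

Execution trace: 'R' (try body) → 'Y' (except StopIteration) → 'L' (after the try/except). Output: RYL

Answer: RYL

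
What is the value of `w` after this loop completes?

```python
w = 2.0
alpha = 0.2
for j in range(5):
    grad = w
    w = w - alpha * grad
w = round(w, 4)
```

Gradient descent: w = 2.0 * (1 - 0.2)^5
`w` takes the values: 2.0 → 1.6 → 1.28 → 1.024 → 0.8192 → 0.65536 → 0.6554

Answer: 0.6554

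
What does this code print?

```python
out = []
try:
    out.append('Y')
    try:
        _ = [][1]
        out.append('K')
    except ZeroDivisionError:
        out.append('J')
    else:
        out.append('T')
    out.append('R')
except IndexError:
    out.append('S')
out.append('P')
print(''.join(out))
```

Execution trace: 'Y' (try body) → 'S' (except IndexError) → 'P' (after the try/except). Output: YSP

Answer: YSP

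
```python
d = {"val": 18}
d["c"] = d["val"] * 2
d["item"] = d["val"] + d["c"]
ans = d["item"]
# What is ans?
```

Trace:
`d = {"val": 18}` → d = {'val': 18}
`d["c"] = d["val"] * 2` → d = {'val': 18, 'c': 36}
`d["item"] = d["val"] + d["c"]` → d = {'val': 18, 'c': 36, 'item': 54}
`ans = d["item"]` → ans = 54
So ans = 54

Answer: 54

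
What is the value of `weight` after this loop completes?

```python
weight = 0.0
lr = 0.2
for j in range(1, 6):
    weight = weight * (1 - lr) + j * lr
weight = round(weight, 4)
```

Moving average with lr=0.2
`weight` takes the values: 0.0 → 0.2 → 0.56 → 1.048 → 1.6384 → 2.31072 → 2.3107

Answer: 2.3107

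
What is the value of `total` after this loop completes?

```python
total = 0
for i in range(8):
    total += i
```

Sum of 0 to 7 = 28
`total` takes the values: 0 → 1 → 3 → 6 → 10 → 15 → 21 → 28

Answer: 28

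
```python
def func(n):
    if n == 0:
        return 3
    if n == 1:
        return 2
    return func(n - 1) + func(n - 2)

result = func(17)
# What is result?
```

Build up from base cases: func(0)=3, func(1)=2, func(2)=5, func(3)=7, func(4)=12, func(5)=19, func(6)=31, ..., func(17)=6155

Answer: 6155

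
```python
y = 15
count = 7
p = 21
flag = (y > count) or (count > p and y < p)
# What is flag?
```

Trace:
`y = 15` → y = 15
`count = 7` → count = 7
`p = 21` → p = 21
`flag = (y > count) or (count > p and y < p)` → flag = True
So flag = True

Answer: True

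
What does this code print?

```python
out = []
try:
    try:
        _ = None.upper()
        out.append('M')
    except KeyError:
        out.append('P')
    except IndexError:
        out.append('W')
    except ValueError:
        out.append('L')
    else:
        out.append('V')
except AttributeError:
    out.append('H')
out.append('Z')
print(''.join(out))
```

Execution trace: 'H' (outer except AttributeError) → 'Z' (after the try/except). Output: HZ

Answer: HZ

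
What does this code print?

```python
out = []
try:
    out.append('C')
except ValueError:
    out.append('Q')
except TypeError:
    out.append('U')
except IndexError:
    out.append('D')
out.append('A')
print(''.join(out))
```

Execution trace: 'C' (try body, no exception) → 'A' (after the try/except). Output: CA

Answer: CA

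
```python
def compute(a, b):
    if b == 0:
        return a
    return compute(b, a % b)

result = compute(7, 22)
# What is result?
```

compute(7, 22) -> compute(22, 7) -> compute(7, 1) -> compute(1, 0) -> 1

Answer: 1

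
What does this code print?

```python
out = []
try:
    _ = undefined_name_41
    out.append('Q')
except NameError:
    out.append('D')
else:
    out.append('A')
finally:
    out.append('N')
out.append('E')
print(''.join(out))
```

Execution trace: 'D' (except NameError) → 'N' (finally) → 'E' (after the try/except). Output: DNE

Answer: DNE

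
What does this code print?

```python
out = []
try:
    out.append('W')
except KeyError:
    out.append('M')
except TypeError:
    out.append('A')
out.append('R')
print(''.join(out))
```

Execution trace: 'W' (try body, no exception) → 'R' (after the try/except). Output: WR

Answer: WR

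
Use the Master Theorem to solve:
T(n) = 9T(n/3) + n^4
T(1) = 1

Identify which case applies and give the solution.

a=9, b=3, f(n)=n^4. log_3(9) = 2. Since c=4 > 2 and the regularity condition holds (9(n/3)^4 = (9/3^4)n^4 with 9/3^4 < 1), Case 3 applies: T(n) = Θ(f(n)) = O(n^4).

Answer: O(n^4) - Case 3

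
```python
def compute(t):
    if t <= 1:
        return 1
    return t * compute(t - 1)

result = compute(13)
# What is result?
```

compute(13) = 13 * 12 * 11 * 10 * 9 * 8 * 7 * 6 * 5 * 4 * 3 * 2 * 1 = 6227020800

Answer: 6227020800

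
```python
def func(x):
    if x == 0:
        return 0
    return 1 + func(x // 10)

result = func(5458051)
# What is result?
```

Count of digits of 5458051: 7

Answer: 7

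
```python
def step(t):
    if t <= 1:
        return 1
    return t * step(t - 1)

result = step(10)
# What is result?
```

step(10) = 10 * 9 * 8 * 7 * 6 * 5 * 4 * 3 * 2 * 1 = 3628800

Answer: 3628800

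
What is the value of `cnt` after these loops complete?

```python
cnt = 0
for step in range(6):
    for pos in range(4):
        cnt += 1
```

6 * 4 = 24
`cnt` takes the values: 0 → 1 → 2 → 3 → 4 → 5 → 6 → 7 → 8 → 9 → 10 → 11 → 12 → 13 → 14 → 15 → 16 → 17 → 18 → 19 → 20 → 21 → 22 → 23 → 24

Answer: 24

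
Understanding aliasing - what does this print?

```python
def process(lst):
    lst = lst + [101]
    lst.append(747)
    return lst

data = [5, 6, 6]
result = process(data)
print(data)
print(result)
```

Key concept: rebinding parameter vs mutation.
Step by step:
`data = [5, 6, 6]` → data = [5, 6, 6]
`result = process(data)` → result = [5, 6, 6, 101, 747]
`print(data)` → prints [5, 6, 6]
`print(result)` → prints [5, 6, 6, 101, 747]

Answer:
[5, 6, 6]
[5, 6, 6, 101, 747]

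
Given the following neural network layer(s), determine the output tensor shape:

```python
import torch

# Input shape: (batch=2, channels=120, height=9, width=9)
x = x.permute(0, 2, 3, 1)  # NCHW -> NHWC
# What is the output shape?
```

Input: (2, 120, 9, 9) -> Output: (2, 9, 9, 120)

Answer: (2, 9, 9, 120)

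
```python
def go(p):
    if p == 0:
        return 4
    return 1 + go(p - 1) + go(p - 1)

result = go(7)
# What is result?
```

go(p) = 1 + 2·go(p-1), go(0)=4. Closed form: (4+1)·2^7 - 1 = 639.

Answer: 639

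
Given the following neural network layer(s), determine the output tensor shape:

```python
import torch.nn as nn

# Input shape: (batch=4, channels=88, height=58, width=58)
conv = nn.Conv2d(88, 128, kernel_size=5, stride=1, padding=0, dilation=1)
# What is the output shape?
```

Input: (4, 88, 58, 58) -> Output: (4, 128, 54, 54)

Answer: (4, 128, 54, 54)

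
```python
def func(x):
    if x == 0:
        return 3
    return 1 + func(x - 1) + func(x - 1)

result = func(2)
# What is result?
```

func(x) = 1 + 2·func(x-1), func(0)=3. Closed form: (3+1)·2^2 - 1 = 15.

Answer: 15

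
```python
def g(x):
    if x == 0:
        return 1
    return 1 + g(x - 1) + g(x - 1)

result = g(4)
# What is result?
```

g(x) = 1 + 2·g(x-1), g(0)=1. Closed form: (1+1)·2^4 - 1 = 31.

Answer: 31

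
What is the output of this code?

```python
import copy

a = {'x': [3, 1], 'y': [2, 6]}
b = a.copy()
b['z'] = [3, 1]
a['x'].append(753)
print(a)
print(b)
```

Key concept: shallow copy of dict with mutable values.
Step by step:
`a = {'x': [3, 1], 'y': [2, 6]}` → a = {'x': [3, 1], 'y': [2, 6]}
`b = a.copy()` → b = {'x': [3, 1], 'y': [2, 6]}
`b['z'] = [3, 1]` → b = {'x': [3, 1], 'y': [2, 6], 'z': [3, 1]}
`a['x'].append(753)` → a = {'x': [3, 1, 753], 'y': [2, 6]}; b = {'x': [3, 1, 753], 'y': [2, 6], 'z': [3, 1]}
`print(a)` → prints {'x': [3, 1, 753], 'y': [2, 6]}
`print(b)` → prints {'x': [3, 1, 753], 'y': [2, 6], 'z': [3, 1]}

Answer:
{'x': [3, 1, 753], 'y': [2, 6]}
{'x': [3, 1, 753], 'y': [2, 6], 'z': [3, 1]}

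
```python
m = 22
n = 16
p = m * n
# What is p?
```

Trace:
`m = 22` → m = 22
`n = 16` → n = 16
`p = m * n` → p = 352
So p = 352

Answer: 352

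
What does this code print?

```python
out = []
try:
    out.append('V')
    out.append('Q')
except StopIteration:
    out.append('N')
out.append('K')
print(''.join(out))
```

Execution trace: 'V' (try body) → 'Q' (try body, no exception) → 'K' (after the try/except). Output: VQK

Answer: VQK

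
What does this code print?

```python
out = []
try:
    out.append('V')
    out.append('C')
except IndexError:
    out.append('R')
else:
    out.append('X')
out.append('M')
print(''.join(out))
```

Execution trace: 'V' (try body) → 'C' (try body, no exception) → 'X' (else) → 'M' (after the try/except). Output: VCXM

Answer: VCXM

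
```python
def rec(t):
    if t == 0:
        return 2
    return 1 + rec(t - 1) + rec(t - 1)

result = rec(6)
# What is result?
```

rec(t) = 1 + 2·rec(t-1), rec(0)=2. Closed form: (2+1)·2^6 - 1 = 191.

Answer: 191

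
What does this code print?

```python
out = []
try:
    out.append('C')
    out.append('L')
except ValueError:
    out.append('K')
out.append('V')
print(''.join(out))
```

Execution trace: 'C' (try body) → 'L' (try body, no exception) → 'V' (after the try/except). Output: CLV

Answer: CLV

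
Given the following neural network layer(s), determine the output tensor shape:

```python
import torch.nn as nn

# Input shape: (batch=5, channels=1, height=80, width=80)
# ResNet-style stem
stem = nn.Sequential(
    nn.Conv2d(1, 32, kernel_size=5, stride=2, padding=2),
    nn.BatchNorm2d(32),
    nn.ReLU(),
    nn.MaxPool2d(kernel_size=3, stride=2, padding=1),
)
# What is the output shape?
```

Input: (5, 1, 80, 80) -> after Conv2d 5x5 stride=2: (5, 32, 40, 40) -> Output: (5, 32, 20, 20)

Answer: (5, 32, 20, 20)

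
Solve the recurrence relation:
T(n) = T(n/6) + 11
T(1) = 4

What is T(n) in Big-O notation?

Each step divides n by 6 and adds 11. After log_6(n) steps we reach T(1)=4. So T(n) = 11·log_6(n) + 4 = O(log n).

Answer: O(log n)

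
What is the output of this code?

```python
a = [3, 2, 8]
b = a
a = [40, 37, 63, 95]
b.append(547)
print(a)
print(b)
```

Key concept: rebinding vs mutation: a is rebound to a new list, b still points at the original.
Step by step:
`a = [3, 2, 8]` → a = [3, 2, 8]
`b = a` → b = [3, 2, 8] (same object as a)
`a = [40, 37, 63, 95]` → a = [40, 37, 63, 95]
`b.append(547)` → b = [3, 2, 8, 547]
`print(a)` → prints [40, 37, 63, 95]
`print(b)` → prints [3, 2, 8, 547]

Answer:
[40, 37, 63, 95]
[3, 2, 8, 547]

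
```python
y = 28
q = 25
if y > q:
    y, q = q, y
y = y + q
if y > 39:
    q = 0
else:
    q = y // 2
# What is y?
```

Trace:
`y = 28` → y = 28
`q = 25` → q = 25
`if y > q: ...` → y > q is True → y = 25; q = 28
`y = y + q` → y = 53
`if y > 39: ...` → y > 39 is True → q = 0
So y = 53

Answer: 53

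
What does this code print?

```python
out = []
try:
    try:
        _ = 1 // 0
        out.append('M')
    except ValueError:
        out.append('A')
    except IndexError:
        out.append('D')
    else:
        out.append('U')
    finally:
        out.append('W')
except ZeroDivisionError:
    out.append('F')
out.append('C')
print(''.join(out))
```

Execution trace: 'W' (finally) → 'F' (outer except ZeroDivisionError) → 'C' (after the try/except). Output: WFC

Answer: WFC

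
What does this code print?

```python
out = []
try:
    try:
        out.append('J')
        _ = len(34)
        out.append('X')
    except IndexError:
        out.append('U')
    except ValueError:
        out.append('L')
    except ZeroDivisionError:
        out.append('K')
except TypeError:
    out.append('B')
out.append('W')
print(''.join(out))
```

Execution trace: 'J' (try body) → 'B' (outer except TypeError) → 'W' (after the try/except). Output: JBW

Answer: JBW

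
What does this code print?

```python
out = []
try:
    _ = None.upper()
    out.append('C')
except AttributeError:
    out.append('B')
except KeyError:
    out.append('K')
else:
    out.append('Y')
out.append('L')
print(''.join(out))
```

Execution trace: 'B' (except AttributeError) → 'L' (after the try/except). Output: BL

Answer: BL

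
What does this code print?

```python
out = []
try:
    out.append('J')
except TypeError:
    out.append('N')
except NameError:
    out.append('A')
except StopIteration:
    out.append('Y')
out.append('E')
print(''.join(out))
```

Execution trace: 'J' (try body, no exception) → 'E' (after the try/except). Output: JE

Answer: JE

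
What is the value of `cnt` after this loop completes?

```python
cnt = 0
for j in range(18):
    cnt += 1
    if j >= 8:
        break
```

Loop breaks when j reaches 8, cnt is 9
`cnt` takes the values: 0 → 1 → 2 → 3 → 4 → 5 → 6 → 7 → 8 → 9

Answer: 9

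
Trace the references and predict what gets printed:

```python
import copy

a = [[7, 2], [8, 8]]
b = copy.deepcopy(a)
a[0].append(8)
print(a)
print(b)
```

Key concept: deep copy is fully independent.
Step by step:
`a = [[7, 2], [8, 8]]` → a = [[7, 2], [8, 8]]
`b = copy.deepcopy(a)` → b = [[7, 2], [8, 8]]
`a[0].append(8)` → a = [[7, 2, 8], [8, 8]]
`print(a)` → prints [[7, 2, 8], [8, 8]]
`print(b)` → prints [[7, 2], [8, 8]]

Answer:
[[7, 2, 8], [8, 8]]
[[7, 2], [8, 8]]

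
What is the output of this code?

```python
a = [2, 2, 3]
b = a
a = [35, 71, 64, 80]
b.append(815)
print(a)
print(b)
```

Key concept: rebinding vs mutation: a is rebound to a new list, b still points at the original.
Step by step:
`a = [2, 2, 3]` → a = [2, 2, 3]
`b = a` → b = [2, 2, 3] (same object as a)
`a = [35, 71, 64, 80]` → a = [35, 71, 64, 80]
`b.append(815)` → b = [2, 2, 3, 815]
`print(a)` → prints [35, 71, 64, 80]
`print(b)` → prints [2, 2, 3, 815]

Answer:
[35, 71, 64, 80]
[2, 2, 3, 815]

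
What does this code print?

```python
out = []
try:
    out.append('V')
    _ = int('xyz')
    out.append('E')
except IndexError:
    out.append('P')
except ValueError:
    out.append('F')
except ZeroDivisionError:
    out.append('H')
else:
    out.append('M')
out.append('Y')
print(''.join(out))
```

Execution trace: 'V' (try body) → 'F' (except ValueError) → 'Y' (after the try/except). Output: VFY

Answer: VFY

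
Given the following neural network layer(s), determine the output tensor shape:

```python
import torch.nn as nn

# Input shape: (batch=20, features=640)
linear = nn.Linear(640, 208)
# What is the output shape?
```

Input: (20, 640) -> Output: (20, 208)

Answer: (20, 208)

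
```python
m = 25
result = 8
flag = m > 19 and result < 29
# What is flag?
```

Trace:
`m = 25` → m = 25
`result = 8` → result = 8
`flag = m > 19 and result < 29` → flag = True
So flag = True

Answer: True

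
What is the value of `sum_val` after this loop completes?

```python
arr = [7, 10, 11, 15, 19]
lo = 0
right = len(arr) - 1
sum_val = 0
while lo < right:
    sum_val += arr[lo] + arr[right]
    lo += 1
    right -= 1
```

Sum of pairs from ends
`sum_val` takes the values: 0 → 26 → 51

Answer: 51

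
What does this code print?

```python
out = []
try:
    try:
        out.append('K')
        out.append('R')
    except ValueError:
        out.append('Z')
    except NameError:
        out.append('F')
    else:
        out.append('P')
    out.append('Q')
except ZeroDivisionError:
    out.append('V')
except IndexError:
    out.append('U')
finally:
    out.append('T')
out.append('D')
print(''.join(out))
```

Execution trace: 'K' (inner try body) → 'R' (inner try body, no exception) → 'P' (inner else) → 'Q' (try body, no exception) → 'T' (finally) → 'D' (after the try/except). Output: KRPQTD

Answer: KRPQTD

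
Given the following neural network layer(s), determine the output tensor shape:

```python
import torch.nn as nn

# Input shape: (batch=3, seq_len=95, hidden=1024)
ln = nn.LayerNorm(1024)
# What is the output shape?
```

Input: (3, 95, 1024) -> Output: (3, 95, 1024)

Answer: (3, 95, 1024)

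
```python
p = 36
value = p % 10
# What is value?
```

Trace:
`p = 36` → p = 36
`value = p % 10` → value = 6
So value = 6

Answer: 6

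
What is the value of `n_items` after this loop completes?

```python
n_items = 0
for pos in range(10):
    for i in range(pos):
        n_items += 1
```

Triangle number: 0+1+2+...+9
`n_items` takes the values: 0 → 1 → 2 → 3 → 4 → 5 → 6 → 7 → 8 → 9 → 10 → 11 → 12 → 13 → 14 → 15 → 16 → 17 → 18 → 19 → 20 → 21 → 22 → 23 → 24 → 25 → 26 → 27 → 28 → 29 → … → 41 → 42 → 43 → 44 → 45

Answer: 45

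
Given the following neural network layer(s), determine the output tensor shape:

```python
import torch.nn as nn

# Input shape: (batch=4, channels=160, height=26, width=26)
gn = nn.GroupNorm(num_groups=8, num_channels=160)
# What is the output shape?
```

Input: (4, 160, 26, 26) -> Output: (4, 160, 26, 26)

Answer: (4, 160, 26, 26)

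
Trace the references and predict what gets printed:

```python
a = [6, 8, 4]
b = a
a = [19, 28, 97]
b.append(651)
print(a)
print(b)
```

Key concept: rebinding vs mutation: a is rebound to a new list, b still points at the original.
Step by step:
`a = [6, 8, 4]` → a = [6, 8, 4]
`b = a` → b = [6, 8, 4] (same object as a)
`a = [19, 28, 97]` → a = [19, 28, 97]
`b.append(651)` → b = [6, 8, 4, 651]
`print(a)` → prints [19, 28, 97]
`print(b)` → prints [6, 8, 4, 651]

Answer:
[19, 28, 97]
[6, 8, 4, 651]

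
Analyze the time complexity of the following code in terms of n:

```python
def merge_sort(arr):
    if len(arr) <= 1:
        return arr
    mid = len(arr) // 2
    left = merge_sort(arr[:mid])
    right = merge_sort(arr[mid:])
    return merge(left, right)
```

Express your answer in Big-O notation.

This is Merge sort. Time complexity: O(n log n).

Answer: O(n log n)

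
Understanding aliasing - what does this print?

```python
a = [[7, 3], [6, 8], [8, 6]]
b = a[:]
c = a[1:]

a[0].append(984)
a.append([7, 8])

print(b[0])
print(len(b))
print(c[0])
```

Key concept: slice with nested mutation.
Step by step:
`a = [[7, 3], [6, 8], [8, 6]]` → a = [[7, 3], [6, 8], [8, 6]]
`b = a[:]` → b = [[7, 3], [6, 8], [8, 6]]
`c = a[1:]` → c = [[6, 8], [8, 6]]
`a[0].append(984)` → a = [[7, 3, 984], [6, 8], [8, 6]]; b = [[7, 3, 984], [6, 8], [8, 6]]
`a.append([7, 8])` → a = [[7, 3, 984], [6, 8], [8, 6], [7, 8]]
`print(b[0])` → prints [7, 3, 984]
`print(len(b))` → prints 3
`print(c[0])` → prints [6, 8]

Answer:
[7, 3, 984]
3
[6, 8]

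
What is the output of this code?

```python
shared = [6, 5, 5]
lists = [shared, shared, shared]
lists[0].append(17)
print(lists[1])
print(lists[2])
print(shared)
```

Key concept: list of same reference.
Step by step:
`shared = [6, 5, 5]` → shared = [6, 5, 5]
`lists = [shared, shared, shared]` → lists = [[6, 5, 5], [6, 5, 5], [6, 5, 5]]
`lists[0].append(17)` → shared = [6, 5, 5, 17]; lists = [[6, 5, 5, 17], [6, 5, 5, 17], [6, 5, 5, 17]]
`print(lists[1])` → prints [6, 5, 5, 17]
`print(lists[2])` → prints [6, 5, 5, 17]
`print(shared)` → prints [6, 5, 5, 17]

Answer:
[6, 5, 5, 17]
[6, 5, 5, 17]
[6, 5, 5, 17]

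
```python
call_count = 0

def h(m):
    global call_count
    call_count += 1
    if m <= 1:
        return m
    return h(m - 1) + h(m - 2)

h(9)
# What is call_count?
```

Calls(m) = 1 + Calls(m-1) + Calls(m-2); Calls(0)=Calls(1)=1. For m=9 this gives 109.

Answer: 109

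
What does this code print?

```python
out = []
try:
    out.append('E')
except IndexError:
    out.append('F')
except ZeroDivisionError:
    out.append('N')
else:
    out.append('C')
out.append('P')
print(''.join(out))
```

Execution trace: 'E' (try body, no exception) → 'C' (else) → 'P' (after the try/except). Output: ECP

Answer: ECP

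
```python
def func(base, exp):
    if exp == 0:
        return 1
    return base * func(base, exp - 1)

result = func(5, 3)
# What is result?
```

func(5, 3) = 5 * 5 * 5 = 125

Answer: 125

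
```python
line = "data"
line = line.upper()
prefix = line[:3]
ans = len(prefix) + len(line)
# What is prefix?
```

Trace:
`line = "data"` → line = 'data'
`line = line.upper()` → line = 'DATA'
`prefix = line[:3]` → prefix = 'DAT'
`ans = len(prefix) + len(line)` → ans = 7
So prefix = 'DAT'

Answer: 'DAT'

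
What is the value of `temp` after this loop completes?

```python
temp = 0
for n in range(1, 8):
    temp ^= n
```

XOR of 1 to 7
`temp` takes the values: 0 → 1 → 3 → 0 → 4 → 1 → 7 → 0

Answer: 0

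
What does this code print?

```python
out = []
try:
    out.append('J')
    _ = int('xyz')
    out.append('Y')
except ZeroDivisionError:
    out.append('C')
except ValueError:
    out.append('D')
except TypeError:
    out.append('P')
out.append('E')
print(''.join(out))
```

Execution trace: 'J' (try body) → 'D' (except ValueError) → 'E' (after the try/except). Output: JDE

Answer: JDE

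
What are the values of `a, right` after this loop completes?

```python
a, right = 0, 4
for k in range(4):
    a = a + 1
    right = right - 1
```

a goes 0→4, right goes 4→0
`a, right` takes the values: (0, 4) → (1, 4) → (1, 3) → (2, 3) → (2, 2) → (3, 2) → (3, 1) → (4, 1) → (4, 0)

Answer: 4, 0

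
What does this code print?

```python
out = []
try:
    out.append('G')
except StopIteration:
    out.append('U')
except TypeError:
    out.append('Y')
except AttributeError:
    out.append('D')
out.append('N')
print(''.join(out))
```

Execution trace: 'G' (try body, no exception) → 'N' (after the try/except). Output: GN

Answer: GN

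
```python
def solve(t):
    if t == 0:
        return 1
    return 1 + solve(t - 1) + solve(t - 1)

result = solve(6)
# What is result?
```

solve(t) = 1 + 2·solve(t-1), solve(0)=1. Closed form: (1+1)·2^6 - 1 = 127.

Answer: 127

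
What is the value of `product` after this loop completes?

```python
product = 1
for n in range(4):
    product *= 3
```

3^4 = 81
`product` takes the values: 1 → 3 → 9 → 27 → 81

Answer: 81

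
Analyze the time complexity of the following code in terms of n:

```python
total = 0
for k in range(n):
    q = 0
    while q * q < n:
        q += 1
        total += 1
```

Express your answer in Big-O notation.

Each loop level contributes: n × √n. Multiplying the contributions gives O(n√n).

Answer: O(n√n)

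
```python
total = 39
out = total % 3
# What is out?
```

Trace:
`total = 39` → total = 39
`out = total % 3` → out = 0
So out = 0

Answer: 0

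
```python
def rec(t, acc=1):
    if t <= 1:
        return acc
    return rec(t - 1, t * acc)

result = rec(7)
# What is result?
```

Accumulator trace (n, acc): (7, 1) -> (6, 7) -> (5, 42) -> (4, 210) -> (3, 840) -> (2, 2520) -> (1, 5040) -> return 5040

Answer: 5040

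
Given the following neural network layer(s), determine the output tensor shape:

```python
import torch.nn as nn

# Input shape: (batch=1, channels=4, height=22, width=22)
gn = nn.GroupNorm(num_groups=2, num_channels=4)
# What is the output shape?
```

Input: (1, 4, 22, 22) -> Output: (1, 4, 22, 22)

Answer: (1, 4, 22, 22)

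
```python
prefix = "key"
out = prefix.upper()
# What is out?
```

Trace:
`prefix = "key"` → prefix = 'key'
`out = prefix.upper()` → out = 'KEY'
So out = 'KEY'

Answer: 'KEY'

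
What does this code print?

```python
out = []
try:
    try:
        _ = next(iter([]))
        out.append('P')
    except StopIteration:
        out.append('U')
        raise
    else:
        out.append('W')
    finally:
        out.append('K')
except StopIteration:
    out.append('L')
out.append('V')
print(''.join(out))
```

Execution trace: 'U' (inner except StopIteration) → 'K' (inner finally) → 'L' (outer except StopIteration) → 'V' (after the try/except). Output: UKLV

Answer: UKLV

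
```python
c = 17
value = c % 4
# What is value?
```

Trace:
`c = 17` → c = 17
`value = c % 4` → value = 1
So value = 1

Answer: 1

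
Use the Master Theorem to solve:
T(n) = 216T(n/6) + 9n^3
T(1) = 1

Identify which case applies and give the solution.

a=216, b=6, f(n)=9n^3. log_6(216) = 3. Since c=3 = 3, Case 2 applies: T(n) = Θ(n^log_b(a) · log n) = O(n^3 log n).

Answer: O(n^3 log n) - Case 2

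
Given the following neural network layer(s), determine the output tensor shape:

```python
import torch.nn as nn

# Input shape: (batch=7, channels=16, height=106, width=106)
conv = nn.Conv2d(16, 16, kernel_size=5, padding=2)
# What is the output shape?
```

Input: (7, 16, 106, 106) -> Output: (7, 16, 106, 106)

Answer: (7, 16, 106, 106)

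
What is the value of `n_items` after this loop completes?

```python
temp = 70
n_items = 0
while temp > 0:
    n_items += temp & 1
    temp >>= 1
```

Count set bits in 70 (binary: 0b1000110)
`n_items` takes the values: 0 → 1 → 2 → 3

Answer: 3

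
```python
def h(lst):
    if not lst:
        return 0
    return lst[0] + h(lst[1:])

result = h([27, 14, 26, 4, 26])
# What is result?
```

27 + 14 + 26 + 4 + 26 + 0 = 97

Answer: 97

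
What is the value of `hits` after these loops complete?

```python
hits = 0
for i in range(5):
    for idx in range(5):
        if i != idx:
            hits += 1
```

5² - 5 (exclude diagonal)
`hits` takes the values: 0 → 1 → 2 → 3 → 4 → 5 → 6 → 7 → 8 → 9 → 10 → 11 → 12 → 13 → 14 → 15 → 16 → 17 → 18 → 19 → 20

Answer: 20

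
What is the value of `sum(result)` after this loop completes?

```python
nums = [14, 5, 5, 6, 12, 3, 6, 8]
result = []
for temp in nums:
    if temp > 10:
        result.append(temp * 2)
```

Sum of doubled values > 10
`result` takes the values: [] → [28] → [28, 24]
So `sum(result)` = 52

Answer: 52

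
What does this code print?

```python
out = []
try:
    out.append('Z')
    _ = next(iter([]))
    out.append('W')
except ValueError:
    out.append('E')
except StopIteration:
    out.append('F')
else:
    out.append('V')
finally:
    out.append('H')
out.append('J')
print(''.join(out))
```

Execution trace: 'Z' (try body) → 'F' (except StopIteration) → 'H' (finally) → 'J' (after the try/except). Output: ZFHJ

Answer: ZFHJ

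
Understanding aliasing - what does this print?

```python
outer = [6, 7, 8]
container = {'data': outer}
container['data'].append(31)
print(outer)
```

Key concept: dict holds reference to list.
Step by step:
`outer = [6, 7, 8]` → outer = [6, 7, 8]
`container = {'data': outer}` → container = {'data': [6, 7, 8]}
`container['data'].append(31)` → outer = [6, 7, 8, 31]; container = {'data': [6, 7, 8, 31]}
`print(outer)` → prints [6, 7, 8, 31]

Answer: [6, 7, 8, 31]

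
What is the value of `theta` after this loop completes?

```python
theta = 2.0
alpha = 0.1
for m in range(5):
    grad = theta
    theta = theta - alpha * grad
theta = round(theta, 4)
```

Gradient descent: w = 2.0 * (1 - 0.1)^5
`theta` takes the values: 2.0 → 1.8 → 1.62 → 1.458 → 1.3122 → 1.18098 → 1.181

Answer: 1.181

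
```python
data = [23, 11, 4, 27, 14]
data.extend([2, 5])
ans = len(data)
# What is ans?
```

Trace:
`data = [23, 11, 4, 27, 14]` → data = [23, 11, 4, 27, 14]
`data.extend([2, 5])` → data = [23, 11, 4, 27, 14, 2, 5]
`ans = len(data)` → ans = 7
So ans = 7

Answer: 7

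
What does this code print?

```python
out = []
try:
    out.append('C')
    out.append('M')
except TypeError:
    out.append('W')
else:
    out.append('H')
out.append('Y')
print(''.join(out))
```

Execution trace: 'C' (try body) → 'M' (try body, no exception) → 'H' (else) → 'Y' (after the try/except). Output: CMHY

Answer: CMHY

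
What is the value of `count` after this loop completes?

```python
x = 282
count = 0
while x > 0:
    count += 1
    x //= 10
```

Count digits by repeated division by 10
`count` takes the values: 0 → 1 → 2 → 3

Answer: 3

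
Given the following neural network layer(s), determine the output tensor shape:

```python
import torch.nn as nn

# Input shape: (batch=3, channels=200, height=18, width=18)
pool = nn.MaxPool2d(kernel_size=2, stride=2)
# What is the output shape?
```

Input: (3, 200, 18, 18) -> Output: (3, 200, 9, 9)

Answer: (3, 200, 9, 9)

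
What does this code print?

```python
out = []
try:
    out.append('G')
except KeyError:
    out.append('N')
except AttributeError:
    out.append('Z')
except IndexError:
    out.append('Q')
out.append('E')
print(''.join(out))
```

Execution trace: 'G' (try body, no exception) → 'E' (after the try/except). Output: GE

Answer: GE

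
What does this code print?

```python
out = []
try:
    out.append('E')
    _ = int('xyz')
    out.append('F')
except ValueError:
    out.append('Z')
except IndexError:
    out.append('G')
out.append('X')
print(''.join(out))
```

Execution trace: 'E' (try body) → 'Z' (except ValueError) → 'X' (after the try/except). Output: EZX

Answer: EZX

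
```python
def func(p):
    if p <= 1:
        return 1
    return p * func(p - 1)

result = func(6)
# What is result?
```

func(6) = 6 * 5 * 4 * 3 * 2 * 1 = 720

Answer: 720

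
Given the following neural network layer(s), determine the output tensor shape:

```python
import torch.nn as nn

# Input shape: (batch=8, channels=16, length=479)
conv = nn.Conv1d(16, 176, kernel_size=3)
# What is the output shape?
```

Input: (8, 16, 479) -> Output: (8, 176, 477)

Answer: (8, 176, 477)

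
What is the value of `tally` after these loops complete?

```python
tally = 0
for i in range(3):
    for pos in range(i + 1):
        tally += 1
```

Triangle: 1 + 2 + ... + 3
`tally` takes the values: 0 → 1 → 2 → 3 → 4 → 5 → 6

Answer: 6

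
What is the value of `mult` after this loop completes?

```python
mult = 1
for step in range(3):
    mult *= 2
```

2^3 = 8
`mult` takes the values: 1 → 2 → 4 → 8

Answer: 8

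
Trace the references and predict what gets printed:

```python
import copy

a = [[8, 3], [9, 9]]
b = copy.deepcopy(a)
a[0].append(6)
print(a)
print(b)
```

Key concept: deep copy is fully independent.
Step by step:
`a = [[8, 3], [9, 9]]` → a = [[8, 3], [9, 9]]
`b = copy.deepcopy(a)` → b = [[8, 3], [9, 9]]
`a[0].append(6)` → a = [[8, 3, 6], [9, 9]]
`print(a)` → prints [[8, 3, 6], [9, 9]]
`print(b)` → prints [[8, 3], [9, 9]]

Answer:
[[8, 3, 6], [9, 9]]
[[8, 3], [9, 9]]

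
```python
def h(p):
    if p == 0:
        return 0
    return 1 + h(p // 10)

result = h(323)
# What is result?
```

Count of digits of 323: 3

Answer: 3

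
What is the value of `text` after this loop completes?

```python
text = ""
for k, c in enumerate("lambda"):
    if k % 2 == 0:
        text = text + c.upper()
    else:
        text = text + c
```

Uppercase even positions in 'lambda'
`text` takes the values: "" → "L" → "La" → "LaM" → "LaMb" → "LaMbD" → "LaMbDa"

Answer: "LaMbDa"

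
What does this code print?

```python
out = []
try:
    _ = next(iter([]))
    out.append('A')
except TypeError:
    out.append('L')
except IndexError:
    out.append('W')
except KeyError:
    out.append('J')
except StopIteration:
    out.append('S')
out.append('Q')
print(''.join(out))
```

Execution trace: 'S' (except StopIteration) → 'Q' (after the try/except). Output: SQ

Answer: SQ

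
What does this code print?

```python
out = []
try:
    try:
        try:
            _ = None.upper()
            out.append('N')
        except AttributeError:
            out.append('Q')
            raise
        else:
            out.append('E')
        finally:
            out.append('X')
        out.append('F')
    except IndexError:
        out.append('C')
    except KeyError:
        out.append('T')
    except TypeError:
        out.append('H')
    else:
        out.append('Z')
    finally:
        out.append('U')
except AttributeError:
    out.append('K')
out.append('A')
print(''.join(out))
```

Execution trace: 'Q' (inner except AttributeError) → 'X' (inner finally) → 'U' (finally) → 'K' (outer except AttributeError) → 'A' (after the try/except). Output: QXUKA

Answer: QXUKA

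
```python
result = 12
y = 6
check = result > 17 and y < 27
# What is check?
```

Trace:
`result = 12` → result = 12
`y = 6` → y = 6
`check = result > 17 and y < 27` → check = False
So check = False

Answer: False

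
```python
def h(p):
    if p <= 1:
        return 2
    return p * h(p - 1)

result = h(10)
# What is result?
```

h(10) = 10 * 9 * 8 * 7 * 6 * 5 * 4 * 3 * 2 * 2 = 7257600

Answer: 7257600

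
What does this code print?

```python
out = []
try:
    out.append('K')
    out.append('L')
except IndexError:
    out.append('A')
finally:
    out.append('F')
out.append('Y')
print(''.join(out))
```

Execution trace: 'K' (try body) → 'L' (try body, no exception) → 'F' (finally) → 'Y' (after the try/except). Output: KLFY

Answer: KLFY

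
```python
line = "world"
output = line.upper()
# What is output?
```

Trace:
`line = "world"` → line = 'world'
`output = line.upper()` → output = 'WORLD'
So output = 'WORLD'

Answer: 'WORLD'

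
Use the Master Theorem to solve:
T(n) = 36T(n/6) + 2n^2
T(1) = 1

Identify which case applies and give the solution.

a=36, b=6, f(n)=2n^2. log_6(36) = 2. Since c=2 = 2, Case 2 applies: T(n) = Θ(n^log_b(a) · log n) = O(n^2 log n).

Answer: O(n^2 log n) - Case 2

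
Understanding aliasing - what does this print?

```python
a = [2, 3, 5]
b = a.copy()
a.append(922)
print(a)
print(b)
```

Key concept: list.copy() creates independent copy.
Step by step:
`a = [2, 3, 5]` → a = [2, 3, 5]
`b = a.copy()` → b = [2, 3, 5]
`a.append(922)` → a = [2, 3, 5, 922]
`print(a)` → prints [2, 3, 5, 922]
`print(b)` → prints [2, 3, 5]

Answer:
[2, 3, 5, 922]
[2, 3, 5]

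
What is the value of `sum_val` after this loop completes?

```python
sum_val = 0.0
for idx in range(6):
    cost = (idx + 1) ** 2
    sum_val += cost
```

Sum of squared losses 1² + 2² + ... + 6²
`sum_val` takes the values: 0.0 → 1.0 → 5.0 → 14.0 → 30.0 → 55.0 → 91.0

Answer: 91.0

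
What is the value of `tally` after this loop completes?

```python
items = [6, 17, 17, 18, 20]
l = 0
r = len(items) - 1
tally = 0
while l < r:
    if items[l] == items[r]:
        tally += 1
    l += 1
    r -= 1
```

Count matching pairs from ends
`tally` takes the values: 0

Answer: 0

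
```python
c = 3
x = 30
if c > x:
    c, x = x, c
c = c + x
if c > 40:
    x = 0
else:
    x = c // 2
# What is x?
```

Trace:
`c = 3` → c = 3
`x = 30` → x = 30
`if c > x: ...` → c > x is False → no variable changes
`c = c + x` → c = 33
`if c > 40: ...` → c > 40 is False, take else branch → x = 16
So x = 16

Answer: 16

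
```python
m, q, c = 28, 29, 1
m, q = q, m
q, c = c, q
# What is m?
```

Trace:
`m, q, c = 28, 29, 1` → m = 28; q = 29; c = 1
`m, q = q, m` → m = 29; q = 28
`q, c = c, q` → q = 1; c = 28
So m = 29

Answer: 29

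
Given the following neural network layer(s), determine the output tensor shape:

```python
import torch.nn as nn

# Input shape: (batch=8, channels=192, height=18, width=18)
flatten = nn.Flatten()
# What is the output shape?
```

Input: (8, 192, 18, 18) -> Output: (8, 62208)

Answer: (8, 62208)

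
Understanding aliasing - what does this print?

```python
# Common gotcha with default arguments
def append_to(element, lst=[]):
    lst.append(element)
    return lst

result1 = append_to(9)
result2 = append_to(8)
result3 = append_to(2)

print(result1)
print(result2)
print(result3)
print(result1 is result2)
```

Key concept: mutable default argument gotcha.
Step by step:
`result1 = append_to(9)` → result1 = [9]
`result2 = append_to(8)` → result1 = [9, 8] (same object as result2); result2 = [9, 8] (same object as result1)
`result3 = append_to(2)` → result1 = [9, 8, 2] (same object as result2, result3); result2 = [9, 8, 2] (same object as result1, result3); result3 = [9, 8, 2] (same object as result1, result2)
`print(result1)` → prints [9, 8, 2]
`print(result2)` → prints [9, 8, 2]
`print(result3)` → prints [9, 8, 2]
`print(result1 is result2)` → prints True

Answer:
[9, 8, 2]
[9, 8, 2]
[9, 8, 2]
True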